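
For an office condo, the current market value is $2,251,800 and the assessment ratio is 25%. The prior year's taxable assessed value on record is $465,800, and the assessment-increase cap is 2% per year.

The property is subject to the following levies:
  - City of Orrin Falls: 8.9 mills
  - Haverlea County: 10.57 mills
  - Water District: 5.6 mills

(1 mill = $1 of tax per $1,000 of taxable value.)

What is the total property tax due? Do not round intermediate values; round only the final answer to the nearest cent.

$11,911.16

Uncapped assessed value = $2,251,800 × 0.25 = $562,950
Cap limit = $465,800 × 1.02 = $475,116
Taxable assessed value = min($562,950, $475,116) = $475,116 (cap binds)
City of Orrin Falls: $475,116 × 0.0089 = $4,228.5324
Haverlea County: $475,116 × 0.01057 = $5,021.97612
Water District: $475,116 × 0.0056 = $2,660.6496
Total = $11,911.15812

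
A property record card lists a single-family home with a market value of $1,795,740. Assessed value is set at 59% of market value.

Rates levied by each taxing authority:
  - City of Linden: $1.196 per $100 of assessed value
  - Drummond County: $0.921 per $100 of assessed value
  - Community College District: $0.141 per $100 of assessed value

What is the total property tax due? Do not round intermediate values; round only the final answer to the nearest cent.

Assessed value = $1,795,740 × 0.59 = $1,059,486.6
City of Linden: $1,059,486.6 × 0.01196 = $12,671.459736
Drummond County: $1,059,486.6 × 0.00921 = $9,757.871586
Community College District: $1,059,486.6 × 0.00141 = $1,493.876106
Total = $12,671.459736 + $9,757.871586 + $1,493.876106 = $23,923.207428

$23,923.21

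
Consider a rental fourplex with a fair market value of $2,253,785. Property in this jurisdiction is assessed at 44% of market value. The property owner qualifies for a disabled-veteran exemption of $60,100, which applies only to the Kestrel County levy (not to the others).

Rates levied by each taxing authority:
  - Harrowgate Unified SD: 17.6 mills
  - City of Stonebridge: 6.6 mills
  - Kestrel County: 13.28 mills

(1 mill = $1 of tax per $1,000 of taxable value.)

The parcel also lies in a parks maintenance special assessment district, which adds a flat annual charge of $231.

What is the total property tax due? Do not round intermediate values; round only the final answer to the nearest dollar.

$36,600

Assessed value = $2,253,785 × 0.44 = $991,665.4
Harrowgate Unified SD: $991,665.4 × 0.0176 = $17,453.31104
City of Stonebridge: $991,665.4 × 0.0066 = $6,544.99164
Kestrel County: ($991,665.4 − $60,100) × 0.01328 = $931,565.4 × 0.01328 = $12,371.188512
Levies subtotal = $36,369.491192
Total = $36,369.491192 + $231 = $36,600.491192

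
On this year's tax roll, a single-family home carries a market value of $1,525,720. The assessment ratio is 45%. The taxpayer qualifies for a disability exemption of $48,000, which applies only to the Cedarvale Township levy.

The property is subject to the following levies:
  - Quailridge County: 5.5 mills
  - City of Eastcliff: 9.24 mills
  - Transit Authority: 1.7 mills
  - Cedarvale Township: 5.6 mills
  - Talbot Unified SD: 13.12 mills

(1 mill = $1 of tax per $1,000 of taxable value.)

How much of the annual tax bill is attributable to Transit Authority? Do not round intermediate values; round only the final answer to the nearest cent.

Assessed value = $1,525,720 × 0.45 = $686,574
Transit Authority taxable value = $686,574 (exemption does not apply)
Transit Authority levy = $686,574 × 0.0017 = $1,167.1758

$1,167.18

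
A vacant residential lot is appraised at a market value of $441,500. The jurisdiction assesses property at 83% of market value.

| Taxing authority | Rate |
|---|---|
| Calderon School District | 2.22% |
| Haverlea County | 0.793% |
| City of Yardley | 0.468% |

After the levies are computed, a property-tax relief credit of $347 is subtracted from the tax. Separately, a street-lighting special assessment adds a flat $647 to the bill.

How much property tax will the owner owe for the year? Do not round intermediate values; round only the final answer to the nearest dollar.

$13,056

Assessed value = $441,500 × 0.83 = $366,445
Calderon School District: $366,445 × 0.0222 = $8,135.079
Haverlea County: $366,445 × 0.00793 = $2,905.90885
City of Yardley: $366,445 × 0.00468 = $1,714.9626
Levies subtotal = $12,755.95045
After credit = $12,755.95045 − $347 = $12,408.95045
Total = $12,408.95045 + $647 = $13,055.95045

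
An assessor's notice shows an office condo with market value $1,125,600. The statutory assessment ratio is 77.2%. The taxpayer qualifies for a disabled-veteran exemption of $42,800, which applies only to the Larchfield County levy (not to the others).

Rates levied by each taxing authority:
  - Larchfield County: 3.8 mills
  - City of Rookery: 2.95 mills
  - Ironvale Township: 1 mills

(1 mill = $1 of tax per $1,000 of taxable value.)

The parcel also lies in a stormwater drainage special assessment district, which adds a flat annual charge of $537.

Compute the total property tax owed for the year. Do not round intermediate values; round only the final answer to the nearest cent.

$7,108.82

Assessed value = $1,125,600 × 0.772 = $868,963.2
Larchfield County: ($868,963.2 − $42,800) × 0.0038 = $826,163.2 × 0.0038 = $3,139.42016
City of Rookery: $868,963.2 × 0.00295 = $2,563.44144
Ironvale Township: $868,963.2 × 0.001 = $868.9632
Levies subtotal = $6,571.8248
Total = $6,571.8248 + $537 = $7,108.8248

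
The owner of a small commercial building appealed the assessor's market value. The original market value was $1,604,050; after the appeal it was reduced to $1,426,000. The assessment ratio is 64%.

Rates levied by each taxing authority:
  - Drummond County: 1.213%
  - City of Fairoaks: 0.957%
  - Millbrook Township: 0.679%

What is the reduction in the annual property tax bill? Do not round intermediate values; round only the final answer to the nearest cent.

$3,246.49

Old assessed value = $1,604,050 × 0.64 = $1,026,592
New assessed value = $1,426,000 × 0.64 = $912,640
Combined rate = 0.01213 + 0.00957 + 0.00679 = 0.02849
Old tax = $1,026,592 × 0.02849 = $29,247.60608
New tax = $912,640 × 0.02849 = $26,001.1136
Reduction = $29,247.60608 − $26,001.1136 = $3,246.49248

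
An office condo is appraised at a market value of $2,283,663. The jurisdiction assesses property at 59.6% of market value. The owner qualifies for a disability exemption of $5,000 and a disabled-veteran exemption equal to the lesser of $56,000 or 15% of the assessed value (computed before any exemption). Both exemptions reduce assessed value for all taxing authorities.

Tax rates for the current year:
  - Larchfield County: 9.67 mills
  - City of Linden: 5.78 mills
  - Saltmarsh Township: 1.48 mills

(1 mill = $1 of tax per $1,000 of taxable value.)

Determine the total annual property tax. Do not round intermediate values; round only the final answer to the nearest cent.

Assessed value = $2,283,663 × 0.596 = $1,361,063.148
Disabled-veteran exemption = min($56,000, 15% × $1,361,063.148) = min($56,000, $204,159.4722) = $56,000 (dollar cap binds)
Taxable value = $1,361,063.148 − $5,000 − $56,000 = $1,300,063.148
Larchfield County: $1,300,063.148 × 0.00967 = $12,571.61064116
City of Linden: $1,300,063.148 × 0.00578 = $7,514.36499544
Saltmarsh Township: $1,300,063.148 × 0.00148 = $1,924.09345904
Total = $22,010.06909564

$22,010.07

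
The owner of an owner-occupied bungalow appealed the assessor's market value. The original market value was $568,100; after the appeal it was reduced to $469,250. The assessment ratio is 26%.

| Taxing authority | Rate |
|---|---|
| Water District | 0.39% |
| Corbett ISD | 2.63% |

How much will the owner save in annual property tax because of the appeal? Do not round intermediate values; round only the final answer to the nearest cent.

$776.17

Old assessed value = $568,100 × 0.26 = $147,706
New assessed value = $469,250 × 0.26 = $122,005
Combined rate = 0.0039 + 0.0263 = 0.0302
Old tax = $147,706 × 0.0302 = $4,460.7212
New tax = $122,005 × 0.0302 = $3,684.551
Reduction = $4,460.7212 − $3,684.551 = $776.1702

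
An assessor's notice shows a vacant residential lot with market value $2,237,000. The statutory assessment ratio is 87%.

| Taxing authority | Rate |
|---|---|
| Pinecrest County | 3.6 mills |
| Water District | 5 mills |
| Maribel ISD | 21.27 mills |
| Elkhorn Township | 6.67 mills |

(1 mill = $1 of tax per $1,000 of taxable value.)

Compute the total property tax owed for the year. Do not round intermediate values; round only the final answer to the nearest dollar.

$71,114

Assessed value = $2,237,000 × 0.87 = $1,946,190
Pinecrest County: $1,946,190 × 0.0036 = $7,006.284
Water District: $1,946,190 × 0.005 = $9,730.95
Maribel ISD: $1,946,190 × 0.02127 = $41,395.4613
Elkhorn Township: $1,946,190 × 0.00667 = $12,981.0873
Total = $7,006.284 + $9,730.95 + $41,395.4613 + $12,981.0873 = $71,113.7826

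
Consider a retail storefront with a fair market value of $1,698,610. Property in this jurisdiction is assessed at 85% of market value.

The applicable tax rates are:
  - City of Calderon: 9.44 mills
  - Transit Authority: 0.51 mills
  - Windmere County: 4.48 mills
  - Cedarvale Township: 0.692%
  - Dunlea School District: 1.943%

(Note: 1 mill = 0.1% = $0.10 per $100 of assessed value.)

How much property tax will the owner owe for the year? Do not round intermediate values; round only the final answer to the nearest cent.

Assessed value = $1,698,610 × 0.85 = $1,443,818.5
City of Calderon: $1,443,818.5 × 0.00944 = $13,629.64664
Transit Authority: $1,443,818.5 × 0.00051 = $736.347435
Windmere County: $1,443,818.5 × 0.00448 = $6,468.30688
Cedarvale Township: $1,443,818.5 × 0.00692 = $9,991.22402
Dunlea School District: $1,443,818.5 × 0.01943 = $28,053.393455
Total = $58,878.91843

$58,878.92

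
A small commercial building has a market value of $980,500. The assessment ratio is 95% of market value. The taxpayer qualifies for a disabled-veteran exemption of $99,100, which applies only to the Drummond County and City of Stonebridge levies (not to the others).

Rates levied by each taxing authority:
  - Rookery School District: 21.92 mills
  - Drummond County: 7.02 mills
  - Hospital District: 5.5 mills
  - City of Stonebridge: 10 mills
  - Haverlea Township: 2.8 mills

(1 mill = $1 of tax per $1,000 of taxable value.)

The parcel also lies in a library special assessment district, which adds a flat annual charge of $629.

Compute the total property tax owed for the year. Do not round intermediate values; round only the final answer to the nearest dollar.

Assessed value = $980,500 × 0.95 = $931,475
Rookery School District: $931,475 × 0.02192 = $20,417.932
Drummond County: ($931,475 − $99,100) × 0.00702 = $832,375 × 0.00702 = $5,843.2725
Hospital District: $931,475 × 0.0055 = $5,123.1125
City of Stonebridge: ($931,475 − $99,100) × 0.01 = $832,375 × 0.01 = $8,323.75
Haverlea Township: $931,475 × 0.0028 = $2,608.13
Levies subtotal = $42,316.197
Total = $42,316.197 + $629 = $42,945.197

$42,945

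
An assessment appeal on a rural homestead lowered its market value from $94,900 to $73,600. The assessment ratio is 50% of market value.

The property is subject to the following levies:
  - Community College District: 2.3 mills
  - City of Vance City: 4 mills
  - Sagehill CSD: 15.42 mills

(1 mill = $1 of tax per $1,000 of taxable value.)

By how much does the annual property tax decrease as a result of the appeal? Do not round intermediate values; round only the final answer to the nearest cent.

$231.32

Old assessed value = $94,900 × 0.5 = $47,450
New assessed value = $73,600 × 0.5 = $36,800
Combined rate = 0.0023 + 0.004 + 0.01542 = 0.02172
Old tax = $47,450 × 0.02172 = $1,030.614
New tax = $36,800 × 0.02172 = $799.296
Reduction = $1,030.614 − $799.296 = $231.318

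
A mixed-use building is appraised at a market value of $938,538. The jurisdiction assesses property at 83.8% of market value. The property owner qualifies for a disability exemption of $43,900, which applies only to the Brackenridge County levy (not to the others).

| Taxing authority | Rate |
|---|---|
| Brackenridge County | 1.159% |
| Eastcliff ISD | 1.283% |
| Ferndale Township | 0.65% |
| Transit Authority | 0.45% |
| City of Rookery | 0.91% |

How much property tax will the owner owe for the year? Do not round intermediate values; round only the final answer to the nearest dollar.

Assessed value = $938,538 × 0.838 = $786,494.844
Brackenridge County: ($786,494.844 − $43,900) × 0.01159 = $742,594.844 × 0.01159 = $8,606.67424196
Eastcliff ISD: $786,494.844 × 0.01283 = $10,090.72884852
Ferndale Township: $786,494.844 × 0.0065 = $5,112.216486
Transit Authority: $786,494.844 × 0.0045 = $3,539.226798
City of Rookery: $786,494.844 × 0.0091 = $7,157.1030804
Total = $34,505.94945488

$34,506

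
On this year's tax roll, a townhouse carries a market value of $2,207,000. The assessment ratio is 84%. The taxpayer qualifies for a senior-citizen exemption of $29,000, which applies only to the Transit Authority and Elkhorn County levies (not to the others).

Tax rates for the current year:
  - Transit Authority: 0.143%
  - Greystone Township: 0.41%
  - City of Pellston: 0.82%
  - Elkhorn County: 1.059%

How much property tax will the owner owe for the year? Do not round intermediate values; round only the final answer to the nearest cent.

$44,737.78

Assessed value = $2,207,000 × 0.84 = $1,853,880
Transit Authority: ($1,853,880 − $29,000) × 0.00143 = $1,824,880 × 0.00143 = $2,609.5784
Greystone Township: $1,853,880 × 0.0041 = $7,600.908
City of Pellston: $1,853,880 × 0.0082 = $15,201.816
Elkhorn County: ($1,853,880 − $29,000) × 0.01059 = $1,824,880 × 0.01059 = $19,325.4792
Total = $44,737.7816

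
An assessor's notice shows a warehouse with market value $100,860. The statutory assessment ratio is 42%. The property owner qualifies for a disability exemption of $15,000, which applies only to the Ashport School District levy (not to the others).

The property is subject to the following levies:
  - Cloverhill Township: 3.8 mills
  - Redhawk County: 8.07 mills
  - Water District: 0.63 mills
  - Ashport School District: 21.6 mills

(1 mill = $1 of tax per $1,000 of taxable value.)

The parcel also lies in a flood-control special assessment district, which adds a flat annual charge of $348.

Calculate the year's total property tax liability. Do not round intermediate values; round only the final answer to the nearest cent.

Assessed value = $100,860 × 0.42 = $42,361.2
Cloverhill Township: $42,361.2 × 0.0038 = $160.97256
Redhawk County: $42,361.2 × 0.00807 = $341.854884
Water District: $42,361.2 × 0.00063 = $26.687556
Ashport School District: ($42,361.2 − $15,000) × 0.0216 = $27,361.2 × 0.0216 = $591.00192
Levies subtotal = $1,120.51692
Total = $1,120.51692 + $348 = $1,468.51692

$1,468.52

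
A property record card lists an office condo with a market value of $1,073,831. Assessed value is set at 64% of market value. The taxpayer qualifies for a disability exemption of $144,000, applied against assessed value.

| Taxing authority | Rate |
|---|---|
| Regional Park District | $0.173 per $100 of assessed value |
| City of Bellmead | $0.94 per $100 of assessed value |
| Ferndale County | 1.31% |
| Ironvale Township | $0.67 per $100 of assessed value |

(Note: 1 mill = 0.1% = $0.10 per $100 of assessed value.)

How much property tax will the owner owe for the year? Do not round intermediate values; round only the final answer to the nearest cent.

$16,802.78

Assessed value = $1,073,831 × 0.64 = $687,251.84
Taxable value = $687,251.84 − $144,000 = $543,251.84
Regional Park District: $543,251.84 × 0.00173 = $939.8256832
City of Bellmead: $543,251.84 × 0.0094 = $5,106.567296
Ferndale County: $543,251.84 × 0.0131 = $7,116.599104
Ironvale Township: $543,251.84 × 0.0067 = $3,639.787328
Total = $16,802.7794112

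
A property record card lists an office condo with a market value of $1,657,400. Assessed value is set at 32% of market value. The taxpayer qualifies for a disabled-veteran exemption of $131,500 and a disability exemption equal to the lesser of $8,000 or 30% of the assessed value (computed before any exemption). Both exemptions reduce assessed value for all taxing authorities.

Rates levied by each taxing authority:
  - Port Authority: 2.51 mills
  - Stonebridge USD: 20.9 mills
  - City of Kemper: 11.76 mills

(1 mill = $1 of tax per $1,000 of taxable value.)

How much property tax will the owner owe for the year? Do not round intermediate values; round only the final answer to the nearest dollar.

Assessed value = $1,657,400 × 0.32 = $530,368
Disability exemption = min($8,000, 30% × $530,368) = min($8,000, $159,110.4) = $8,000 (dollar cap binds)
Taxable value = $530,368 − $131,500 − $8,000 = $390,868
Port Authority: $390,868 × 0.00251 = $981.07868
Stonebridge USD: $390,868 × 0.0209 = $8,169.1412
City of Kemper: $390,868 × 0.01176 = $4,596.60768
Total = $13,746.82756

$13,747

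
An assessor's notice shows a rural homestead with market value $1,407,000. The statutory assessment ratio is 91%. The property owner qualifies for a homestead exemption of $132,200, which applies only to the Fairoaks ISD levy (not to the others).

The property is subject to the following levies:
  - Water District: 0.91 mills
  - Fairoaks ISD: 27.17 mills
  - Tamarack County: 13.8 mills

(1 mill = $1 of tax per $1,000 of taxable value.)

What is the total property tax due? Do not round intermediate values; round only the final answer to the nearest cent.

$50,030.02

Assessed value = $1,407,000 × 0.91 = $1,280,370
Water District: $1,280,370 × 0.00091 = $1,165.1367
Fairoaks ISD: ($1,280,370 − $132,200) × 0.02717 = $1,148,170 × 0.02717 = $31,195.7789
Tamarack County: $1,280,370 × 0.0138 = $17,669.106
Total = $50,030.0216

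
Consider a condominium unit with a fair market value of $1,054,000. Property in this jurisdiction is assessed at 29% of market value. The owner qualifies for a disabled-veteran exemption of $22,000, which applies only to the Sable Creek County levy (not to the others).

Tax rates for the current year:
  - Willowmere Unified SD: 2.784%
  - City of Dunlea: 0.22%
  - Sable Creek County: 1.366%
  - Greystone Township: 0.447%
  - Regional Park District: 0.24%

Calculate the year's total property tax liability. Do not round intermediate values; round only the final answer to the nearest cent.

Assessed value = $1,054,000 × 0.29 = $305,660
Willowmere Unified SD: $305,660 × 0.02784 = $8,509.5744
City of Dunlea: $305,660 × 0.0022 = $672.452
Sable Creek County: ($305,660 − $22,000) × 0.01366 = $283,660 × 0.01366 = $3,874.7956
Greystone Township: $305,660 × 0.00447 = $1,366.3002
Regional Park District: $305,660 × 0.0024 = $733.584
Total = $15,156.7062

$15,156.71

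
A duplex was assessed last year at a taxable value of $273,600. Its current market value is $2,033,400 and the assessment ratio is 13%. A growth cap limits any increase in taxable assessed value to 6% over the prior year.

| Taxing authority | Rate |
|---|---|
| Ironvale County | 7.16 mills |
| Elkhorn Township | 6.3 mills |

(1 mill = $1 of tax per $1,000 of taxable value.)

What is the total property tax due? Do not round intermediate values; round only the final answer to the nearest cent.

$3,558.04

Uncapped assessed value = $2,033,400 × 0.13 = $264,342
Cap limit = $273,600 × 1.06 = $290,016
Taxable assessed value = min($264,342, $290,016) = $264,342 (cap does not bind)
Ironvale County: $264,342 × 0.00716 = $1,892.68872
Elkhorn Township: $264,342 × 0.0063 = $1,665.3546
Total = $3,558.04332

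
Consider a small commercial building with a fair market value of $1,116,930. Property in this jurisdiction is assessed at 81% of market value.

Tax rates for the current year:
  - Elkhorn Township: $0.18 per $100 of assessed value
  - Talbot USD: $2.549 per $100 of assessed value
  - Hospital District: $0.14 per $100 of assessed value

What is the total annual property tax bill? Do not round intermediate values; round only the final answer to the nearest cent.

$25,956.22

Assessed value = $1,116,930 × 0.81 = $904,713.3
Elkhorn Township: $904,713.3 × 0.0018 = $1,628.48394
Talbot USD: $904,713.3 × 0.02549 = $23,061.142017
Hospital District: $904,713.3 × 0.0014 = $1,266.59862
Total = $1,628.48394 + $23,061.142017 + $1,266.59862 = $25,956.224577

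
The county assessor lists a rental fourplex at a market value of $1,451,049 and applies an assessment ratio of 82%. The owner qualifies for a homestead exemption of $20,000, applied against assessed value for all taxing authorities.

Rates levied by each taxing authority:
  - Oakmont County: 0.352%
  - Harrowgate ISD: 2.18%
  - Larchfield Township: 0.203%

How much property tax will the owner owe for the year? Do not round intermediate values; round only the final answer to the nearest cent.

Assessed value = $1,451,049 × 0.82 = $1,189,860.18
Taxable value = $1,189,860.18 − $20,000 = $1,169,860.18
Oakmont County: $1,169,860.18 × 0.00352 = $4,117.9078336
Harrowgate ISD: $1,169,860.18 × 0.0218 = $25,502.951924
Larchfield Township: $1,169,860.18 × 0.00203 = $2,374.8161654
Total = $4,117.9078336 + $25,502.951924 + $2,374.8161654 = $31,995.675923

$31,995.68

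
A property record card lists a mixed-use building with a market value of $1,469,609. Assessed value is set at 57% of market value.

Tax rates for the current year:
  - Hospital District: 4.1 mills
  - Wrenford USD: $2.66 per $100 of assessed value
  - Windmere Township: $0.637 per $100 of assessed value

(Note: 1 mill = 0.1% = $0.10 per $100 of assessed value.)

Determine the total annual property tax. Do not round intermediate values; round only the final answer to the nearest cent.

$31,052.69

Assessed value = $1,469,609 × 0.57 = $837,677.13
Hospital District: $837,677.13 × 0.0041 = $3,434.476233
Wrenford USD: $837,677.13 × 0.0266 = $22,282.211658
Windmere Township: $837,677.13 × 0.00637 = $5,336.0033181
Total = $31,052.6912091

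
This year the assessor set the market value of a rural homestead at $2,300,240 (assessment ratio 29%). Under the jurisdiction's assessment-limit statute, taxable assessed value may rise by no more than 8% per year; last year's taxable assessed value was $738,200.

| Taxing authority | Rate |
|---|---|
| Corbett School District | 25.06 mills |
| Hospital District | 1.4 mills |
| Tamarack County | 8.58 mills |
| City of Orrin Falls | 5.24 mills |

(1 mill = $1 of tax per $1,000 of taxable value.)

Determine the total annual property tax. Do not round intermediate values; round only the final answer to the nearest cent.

Uncapped assessed value = $2,300,240 × 0.29 = $667,069.6
Cap limit = $738,200 × 1.08 = $797,256
Taxable assessed value = min($667,069.6, $797,256) = $667,069.6 (cap does not bind)
Corbett School District: $667,069.6 × 0.02506 = $16,716.764176
Hospital District: $667,069.6 × 0.0014 = $933.89744
Tamarack County: $667,069.6 × 0.00858 = $5,723.457168
City of Orrin Falls: $667,069.6 × 0.00524 = $3,495.444704
Total = $26,869.563488

$26,869.56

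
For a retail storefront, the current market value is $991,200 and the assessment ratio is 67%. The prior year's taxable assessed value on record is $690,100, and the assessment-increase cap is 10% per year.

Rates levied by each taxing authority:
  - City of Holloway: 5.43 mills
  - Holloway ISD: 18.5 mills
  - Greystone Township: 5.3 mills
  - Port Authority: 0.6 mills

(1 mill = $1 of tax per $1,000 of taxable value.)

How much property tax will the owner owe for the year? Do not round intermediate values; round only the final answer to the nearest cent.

Uncapped assessed value = $991,200 × 0.67 = $664,104
Cap limit = $690,100 × 1.1 = $759,110
Taxable assessed value = min($664,104, $759,110) = $664,104 (cap does not bind)
City of Holloway: $664,104 × 0.00543 = $3,606.08472
Holloway ISD: $664,104 × 0.0185 = $12,285.924
Greystone Township: $664,104 × 0.0053 = $3,519.7512
Port Authority: $664,104 × 0.0006 = $398.4624
Total = $19,810.22232

$19,810.22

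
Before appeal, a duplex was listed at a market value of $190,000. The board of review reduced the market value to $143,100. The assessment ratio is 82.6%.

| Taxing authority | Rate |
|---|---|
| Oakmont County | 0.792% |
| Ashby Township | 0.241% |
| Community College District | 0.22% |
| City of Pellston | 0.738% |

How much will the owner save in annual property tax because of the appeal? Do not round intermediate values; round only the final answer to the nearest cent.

Old assessed value = $190,000 × 0.826 = $156,940
New assessed value = $143,100 × 0.826 = $118,200.6
Combined rate = 0.00792 + 0.00241 + 0.0022 + 0.00738 = 0.01991
Old tax = $156,940 × 0.01991 = $3,124.6754
New tax = $118,200.6 × 0.01991 = $2,353.373946
Reduction = $3,124.6754 − $2,353.373946 = $771.301454

$771.30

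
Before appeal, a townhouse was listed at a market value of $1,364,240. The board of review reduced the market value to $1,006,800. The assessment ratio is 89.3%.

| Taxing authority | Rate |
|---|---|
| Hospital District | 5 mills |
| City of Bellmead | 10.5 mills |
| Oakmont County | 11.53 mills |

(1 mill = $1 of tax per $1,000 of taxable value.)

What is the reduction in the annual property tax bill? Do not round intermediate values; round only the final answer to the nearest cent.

Old assessed value = $1,364,240 × 0.893 = $1,218,266.32
New assessed value = $1,006,800 × 0.893 = $899,072.4
Combined rate = 0.005 + 0.0105 + 0.01153 = 0.02703
Old tax = $1,218,266.32 × 0.02703 = $32,929.7386296
New tax = $899,072.4 × 0.02703 = $24,301.926972
Reduction = $32,929.7386296 − $24,301.926972 = $8,627.8116576

$8,627.81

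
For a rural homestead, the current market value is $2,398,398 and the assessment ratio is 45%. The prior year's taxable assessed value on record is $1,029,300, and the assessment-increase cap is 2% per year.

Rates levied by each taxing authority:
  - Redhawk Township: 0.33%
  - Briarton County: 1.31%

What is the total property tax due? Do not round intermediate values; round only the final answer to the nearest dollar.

Uncapped assessed value = $2,398,398 × 0.45 = $1,079,279.1
Cap limit = $1,029,300 × 1.02 = $1,049,886
Taxable assessed value = min($1,079,279.1, $1,049,886) = $1,049,886 (cap binds)
Redhawk Township: $1,049,886 × 0.0033 = $3,464.6238
Briarton County: $1,049,886 × 0.0131 = $13,753.5066
Total = $17,218.1304

$17,218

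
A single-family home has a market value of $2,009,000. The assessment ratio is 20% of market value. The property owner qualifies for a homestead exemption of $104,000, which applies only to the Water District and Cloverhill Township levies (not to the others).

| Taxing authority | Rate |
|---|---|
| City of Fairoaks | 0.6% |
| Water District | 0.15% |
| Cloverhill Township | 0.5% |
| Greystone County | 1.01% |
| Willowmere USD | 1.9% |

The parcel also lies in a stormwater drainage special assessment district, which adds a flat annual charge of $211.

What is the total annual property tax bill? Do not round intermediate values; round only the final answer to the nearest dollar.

Assessed value = $2,009,000 × 0.2 = $401,800
City of Fairoaks: $401,800 × 0.006 = $2,410.8
Water District: ($401,800 − $104,000) × 0.0015 = $297,800 × 0.0015 = $446.7
Cloverhill Township: ($401,800 − $104,000) × 0.005 = $297,800 × 0.005 = $1,489
Greystone County: $401,800 × 0.0101 = $4,058.18
Willowmere USD: $401,800 × 0.019 = $7,634.2
Levies subtotal = $16,038.88
Total = $16,038.88 + $211 = $16,249.88

$16,250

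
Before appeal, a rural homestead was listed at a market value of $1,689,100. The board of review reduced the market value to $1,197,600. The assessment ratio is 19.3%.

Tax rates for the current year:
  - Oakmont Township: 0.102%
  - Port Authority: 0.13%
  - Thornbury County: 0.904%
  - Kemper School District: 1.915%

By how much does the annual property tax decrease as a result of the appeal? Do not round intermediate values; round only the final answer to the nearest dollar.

Old assessed value = $1,689,100 × 0.193 = $325,996.3
New assessed value = $1,197,600 × 0.193 = $231,136.8
Combined rate = 0.00102 + 0.0013 + 0.00904 + 0.01915 = 0.03051
Old tax = $325,996.3 × 0.03051 = $9,946.147113
New tax = $231,136.8 × 0.03051 = $7,051.983768
Reduction = $9,946.147113 − $7,051.983768 = $2,894.163345

$2,894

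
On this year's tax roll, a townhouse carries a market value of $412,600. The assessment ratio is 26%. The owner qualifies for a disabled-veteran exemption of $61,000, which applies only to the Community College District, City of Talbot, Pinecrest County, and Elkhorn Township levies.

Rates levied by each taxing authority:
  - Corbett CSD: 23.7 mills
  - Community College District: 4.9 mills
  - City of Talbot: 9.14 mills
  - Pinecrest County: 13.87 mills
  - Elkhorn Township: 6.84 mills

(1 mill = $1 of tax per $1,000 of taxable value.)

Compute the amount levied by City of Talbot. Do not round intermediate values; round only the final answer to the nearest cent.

$422.96

Assessed value = $412,600 × 0.26 = $107,276
City of Talbot taxable value = $107,276 − $61,000 = $46,276
City of Talbot levy = $46,276 × 0.00914 = $422.96264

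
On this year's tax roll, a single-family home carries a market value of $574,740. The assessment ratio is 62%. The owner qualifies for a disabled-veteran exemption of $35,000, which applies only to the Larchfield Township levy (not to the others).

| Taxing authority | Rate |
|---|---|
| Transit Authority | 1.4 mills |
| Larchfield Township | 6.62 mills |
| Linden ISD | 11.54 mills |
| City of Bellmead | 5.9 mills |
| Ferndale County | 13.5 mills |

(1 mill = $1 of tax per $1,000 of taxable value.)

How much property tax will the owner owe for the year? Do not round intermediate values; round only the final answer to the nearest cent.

$13,651.26

Assessed value = $574,740 × 0.62 = $356,338.8
Transit Authority: $356,338.8 × 0.0014 = $498.87432
Larchfield Township: ($356,338.8 − $35,000) × 0.00662 = $321,338.8 × 0.00662 = $2,127.262856
Linden ISD: $356,338.8 × 0.01154 = $4,112.149752
City of Bellmead: $356,338.8 × 0.0059 = $2,102.39892
Ferndale County: $356,338.8 × 0.0135 = $4,810.5738
Total = $13,651.259648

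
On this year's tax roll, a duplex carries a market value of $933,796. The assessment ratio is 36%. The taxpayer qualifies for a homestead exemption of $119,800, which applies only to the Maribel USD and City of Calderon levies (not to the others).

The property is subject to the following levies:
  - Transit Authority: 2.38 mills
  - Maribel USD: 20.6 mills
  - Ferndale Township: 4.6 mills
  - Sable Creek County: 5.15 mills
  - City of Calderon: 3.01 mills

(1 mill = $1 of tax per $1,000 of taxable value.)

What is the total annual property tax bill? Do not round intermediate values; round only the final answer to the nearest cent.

$9,186.11

Assessed value = $933,796 × 0.36 = $336,166.56
Transit Authority: $336,166.56 × 0.00238 = $800.0764128
Maribel USD: ($336,166.56 − $119,800) × 0.0206 = $216,366.56 × 0.0206 = $4,457.151136
Ferndale Township: $336,166.56 × 0.0046 = $1,546.366176
Sable Creek County: $336,166.56 × 0.00515 = $1,731.257784
City of Calderon: ($336,166.56 − $119,800) × 0.00301 = $216,366.56 × 0.00301 = $651.2633456
Total = $9,186.1148544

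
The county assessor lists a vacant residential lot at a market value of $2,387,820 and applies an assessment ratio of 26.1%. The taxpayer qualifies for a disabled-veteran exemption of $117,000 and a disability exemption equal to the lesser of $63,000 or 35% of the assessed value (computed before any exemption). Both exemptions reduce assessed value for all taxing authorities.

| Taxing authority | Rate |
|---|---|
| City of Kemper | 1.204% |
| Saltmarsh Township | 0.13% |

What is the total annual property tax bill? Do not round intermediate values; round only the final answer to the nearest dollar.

$5,913

Assessed value = $2,387,820 × 0.261 = $623,221.02
Disability exemption = min($63,000, 35% × $623,221.02) = min($63,000, $218,127.357) = $63,000 (dollar cap binds)
Taxable value = $623,221.02 − $117,000 − $63,000 = $443,221.02
City of Kemper: $443,221.02 × 0.01204 = $5,336.3810808
Saltmarsh Township: $443,221.02 × 0.0013 = $576.187326
Total = $5,912.5684068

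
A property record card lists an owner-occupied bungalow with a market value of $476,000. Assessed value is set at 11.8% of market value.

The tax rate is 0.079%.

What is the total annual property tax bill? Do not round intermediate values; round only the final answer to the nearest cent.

Assessed value = $476,000 × 0.118 = $56,168
Tax = $56,168 × 0.00079 = $44.37272

$44.37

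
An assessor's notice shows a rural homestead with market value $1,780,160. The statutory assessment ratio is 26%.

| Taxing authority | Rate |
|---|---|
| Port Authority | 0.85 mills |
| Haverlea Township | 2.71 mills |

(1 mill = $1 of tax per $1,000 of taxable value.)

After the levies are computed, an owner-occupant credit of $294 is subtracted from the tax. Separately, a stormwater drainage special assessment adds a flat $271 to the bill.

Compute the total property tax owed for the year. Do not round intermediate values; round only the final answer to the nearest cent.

Assessed value = $1,780,160 × 0.26 = $462,841.6
Port Authority: $462,841.6 × 0.00085 = $393.41536
Haverlea Township: $462,841.6 × 0.00271 = $1,254.300736
Levies subtotal = $1,647.716096
After credit = $1,647.716096 − $294 = $1,353.716096
Total = $1,353.716096 + $271 = $1,624.716096

$1,624.72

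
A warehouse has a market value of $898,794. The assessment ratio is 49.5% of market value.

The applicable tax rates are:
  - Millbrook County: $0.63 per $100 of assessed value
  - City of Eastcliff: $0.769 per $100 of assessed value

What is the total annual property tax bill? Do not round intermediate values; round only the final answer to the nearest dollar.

$6,224

Assessed value = $898,794 × 0.495 = $444,903.03
Millbrook County: $444,903.03 × 0.0063 = $2,802.889089
City of Eastcliff: $444,903.03 × 0.00769 = $3,421.3043007
Total = $2,802.889089 + $3,421.3043007 = $6,224.1933897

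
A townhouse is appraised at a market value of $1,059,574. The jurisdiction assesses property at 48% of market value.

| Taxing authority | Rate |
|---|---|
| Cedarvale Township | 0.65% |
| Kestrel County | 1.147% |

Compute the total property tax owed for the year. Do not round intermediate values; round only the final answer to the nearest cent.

$9,139.46

Assessed value = $1,059,574 × 0.48 = $508,595.52
Cedarvale Township: $508,595.52 × 0.0065 = $3,305.87088
Kestrel County: $508,595.52 × 0.01147 = $5,833.5906144
Total = $3,305.87088 + $5,833.5906144 = $9,139.4614944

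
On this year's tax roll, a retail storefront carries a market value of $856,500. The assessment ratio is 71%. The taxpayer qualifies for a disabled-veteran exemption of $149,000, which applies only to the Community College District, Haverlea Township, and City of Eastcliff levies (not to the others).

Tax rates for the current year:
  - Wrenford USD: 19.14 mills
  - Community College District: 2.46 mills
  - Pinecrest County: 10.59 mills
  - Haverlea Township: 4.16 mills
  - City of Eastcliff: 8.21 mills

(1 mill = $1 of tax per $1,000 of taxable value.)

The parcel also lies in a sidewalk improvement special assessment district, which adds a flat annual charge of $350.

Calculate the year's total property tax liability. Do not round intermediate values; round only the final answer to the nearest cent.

Assessed value = $856,500 × 0.71 = $608,115
Wrenford USD: $608,115 × 0.01914 = $11,639.3211
Community College District: ($608,115 − $149,000) × 0.00246 = $459,115 × 0.00246 = $1,129.4229
Pinecrest County: $608,115 × 0.01059 = $6,439.93785
Haverlea Township: ($608,115 − $149,000) × 0.00416 = $459,115 × 0.00416 = $1,909.9184
City of Eastcliff: ($608,115 − $149,000) × 0.00821 = $459,115 × 0.00821 = $3,769.33415
Levies subtotal = $24,887.9344
Total = $24,887.9344 + $350 = $25,237.9344

$25,237.93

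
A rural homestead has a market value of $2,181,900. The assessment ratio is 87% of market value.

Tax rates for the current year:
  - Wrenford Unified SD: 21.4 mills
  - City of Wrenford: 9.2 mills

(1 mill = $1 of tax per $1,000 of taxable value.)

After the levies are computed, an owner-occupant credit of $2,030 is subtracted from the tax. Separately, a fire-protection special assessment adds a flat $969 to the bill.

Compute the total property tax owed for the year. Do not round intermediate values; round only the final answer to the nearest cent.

$57,025.54

Assessed value = $2,181,900 × 0.87 = $1,898,253
Wrenford Unified SD: $1,898,253 × 0.0214 = $40,622.6142
City of Wrenford: $1,898,253 × 0.0092 = $17,463.9276
Levies subtotal = $58,086.5418
After credit = $58,086.5418 − $2,030 = $56,056.5418
Total = $56,056.5418 + $969 = $57,025.5418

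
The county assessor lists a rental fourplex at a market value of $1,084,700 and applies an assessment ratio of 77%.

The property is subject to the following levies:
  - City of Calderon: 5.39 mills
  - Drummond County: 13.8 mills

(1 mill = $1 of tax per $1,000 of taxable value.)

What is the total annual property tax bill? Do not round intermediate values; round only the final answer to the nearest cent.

$16,027.85

Assessed value = $1,084,700 × 0.77 = $835,219
City of Calderon: $835,219 × 0.00539 = $4,501.83041
Drummond County: $835,219 × 0.0138 = $11,526.0222
Total = $4,501.83041 + $11,526.0222 = $16,027.85261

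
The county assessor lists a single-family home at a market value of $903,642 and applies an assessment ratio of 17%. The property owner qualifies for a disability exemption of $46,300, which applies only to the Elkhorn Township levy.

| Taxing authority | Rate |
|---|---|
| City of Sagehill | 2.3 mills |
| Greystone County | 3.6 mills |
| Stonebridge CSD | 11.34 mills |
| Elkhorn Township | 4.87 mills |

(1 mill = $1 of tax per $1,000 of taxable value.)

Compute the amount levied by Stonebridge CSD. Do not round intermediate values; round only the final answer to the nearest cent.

Assessed value = $903,642 × 0.17 = $153,619.14
Stonebridge CSD taxable value = $153,619.14 (exemption does not apply)
Stonebridge CSD levy = $153,619.14 × 0.01134 = $1,742.0410476

$1,742.04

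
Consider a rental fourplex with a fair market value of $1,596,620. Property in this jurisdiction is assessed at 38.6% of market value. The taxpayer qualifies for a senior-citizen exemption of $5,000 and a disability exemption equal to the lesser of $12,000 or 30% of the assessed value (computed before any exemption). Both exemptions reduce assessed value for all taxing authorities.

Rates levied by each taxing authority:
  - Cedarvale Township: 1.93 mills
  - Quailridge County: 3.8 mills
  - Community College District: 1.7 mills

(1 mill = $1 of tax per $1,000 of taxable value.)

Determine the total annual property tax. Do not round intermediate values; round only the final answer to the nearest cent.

$4,452.76

Assessed value = $1,596,620 × 0.386 = $616,295.32
Disability exemption = min($12,000, 30% × $616,295.32) = min($12,000, $184,888.596) = $12,000 (dollar cap binds)
Taxable value = $616,295.32 − $5,000 − $12,000 = $599,295.32
Cedarvale Township: $599,295.32 × 0.00193 = $1,156.6399676
Quailridge County: $599,295.32 × 0.0038 = $2,277.322216
Community College District: $599,295.32 × 0.0017 = $1,018.802044
Total = $4,452.7642276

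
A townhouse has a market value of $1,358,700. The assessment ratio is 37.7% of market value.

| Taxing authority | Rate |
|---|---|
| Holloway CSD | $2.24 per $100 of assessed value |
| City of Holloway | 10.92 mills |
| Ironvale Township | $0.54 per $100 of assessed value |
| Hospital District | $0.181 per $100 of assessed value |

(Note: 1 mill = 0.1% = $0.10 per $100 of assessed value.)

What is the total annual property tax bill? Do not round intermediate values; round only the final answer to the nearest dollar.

Assessed value = $1,358,700 × 0.377 = $512,229.9
Holloway CSD: $512,229.9 × 0.0224 = $11,473.94976
City of Holloway: $512,229.9 × 0.01092 = $5,593.550508
Ironvale Township: $512,229.9 × 0.0054 = $2,766.04146
Hospital District: $512,229.9 × 0.00181 = $927.136119
Total = $20,760.677847

$20,761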